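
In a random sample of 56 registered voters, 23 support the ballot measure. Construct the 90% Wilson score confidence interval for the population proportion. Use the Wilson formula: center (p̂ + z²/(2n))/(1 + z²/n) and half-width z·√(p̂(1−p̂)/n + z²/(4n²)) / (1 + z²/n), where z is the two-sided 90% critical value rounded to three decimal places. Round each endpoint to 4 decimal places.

p̂ = 23/56 = 0.41071; z = 1.645, so z² = 2.706025.
Denominator 1 + z²/n = 1 + 2.706025/56 = 1.048322.
Center = (0.41071 + 0.024161)/1.048322 = 0.41483.
Radicand: p̂(1−p̂)/n + z²/(4n²) = 0.004321930 + 0.000215723 = 0.004537653.
Half-width = 1.645·√0.004537653/1.048322 = 0.10570.
Interval: 0.41483 ± 0.10570 → (0.3091, 0.5205).

(0.3091, 0.5205)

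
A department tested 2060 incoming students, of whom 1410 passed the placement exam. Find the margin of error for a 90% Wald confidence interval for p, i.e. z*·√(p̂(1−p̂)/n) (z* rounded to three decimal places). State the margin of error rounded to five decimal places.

With x = 1410 successes in n = 2060, p̂ = 0.68447.
SE = √(p̂(1−p̂)/n) = √(0.215972/2060) = 0.010239.
The 90% critical value is z* = 1.645.
Margin of error = z*·SE = 1.645 × 0.010239 = 0.01684.

ME = 0.01684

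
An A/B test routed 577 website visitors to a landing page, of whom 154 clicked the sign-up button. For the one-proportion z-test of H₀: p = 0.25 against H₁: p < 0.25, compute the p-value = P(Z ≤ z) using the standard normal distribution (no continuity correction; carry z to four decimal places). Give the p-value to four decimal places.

The sample proportion is 154/577 = 0.26690.
SE₀ = √(0.25·0.75/577) = 0.018027.
Test statistic (full precision, shown to 4 dp): z = (154/577 − 0.25)/SE₀ ≈ 0.9374.
From the standard normal, P(Z ≤ z) = 0.8257.

p-value = 0.8257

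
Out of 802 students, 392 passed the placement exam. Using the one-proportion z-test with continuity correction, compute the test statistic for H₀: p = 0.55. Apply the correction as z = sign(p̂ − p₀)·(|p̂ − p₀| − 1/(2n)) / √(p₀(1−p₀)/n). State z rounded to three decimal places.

The sample proportion is 392/802 = 0.48878. p̂ − p₀ = -0.061222.
Continuity correction 1/(2n) = 1/1604 = 0.000623.
Corrected numerator: |-0.061222| − 0.000623 = 0.060599.
SE₀ = √(0.55·0.45/802) = 0.017567.
z = (−)0.060599/0.017567 = -3.450.

z = -3.450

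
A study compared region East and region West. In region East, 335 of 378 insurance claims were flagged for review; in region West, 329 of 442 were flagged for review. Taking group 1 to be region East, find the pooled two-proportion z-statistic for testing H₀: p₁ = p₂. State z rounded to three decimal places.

z = 5.161

Sample proportions: p̂₁ = 335/378 = 0.88624 and p̂₂ = 329/442 = 0.74434.
Pooled p̂ = (335+329)/(378+442) = 664/820 = 0.80976.
SE = √[p̂(1−p̂)(1/n₁+1/n₂)] = √[0.80976·0.19024·(1/378+1/442)] ≈ 0.027497.
z = (p̂₁ − p̂₂)/SE = (0.88624 − 0.74434)/0.027497 = 0.14190/0.027497 = 5.161.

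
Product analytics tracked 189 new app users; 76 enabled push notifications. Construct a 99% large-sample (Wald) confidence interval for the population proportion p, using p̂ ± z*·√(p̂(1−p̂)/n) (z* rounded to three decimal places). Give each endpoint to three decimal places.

(0.310, 0.494)

Sample proportion p̂ = 76/189 = 0.40212.
SE = √(p̂(1−p̂)/n) = √(0.240419/189) = 0.035666.
The 99% critical value is z* = 2.576.
Margin = 2.576·0.035666 = 0.09188.
CI: 0.40212 ± 0.09188 = (0.310, 0.494).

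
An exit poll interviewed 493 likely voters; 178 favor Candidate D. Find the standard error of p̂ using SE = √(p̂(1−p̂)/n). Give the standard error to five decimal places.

With x = 178 successes in n = 493, p̂ = 0.36105.
p̂(1−p̂) = 0.36105·0.63895 = 0.230693.
SE = √(0.230693/493) = √0.000467937 = 0.02163.

SE = 0.02163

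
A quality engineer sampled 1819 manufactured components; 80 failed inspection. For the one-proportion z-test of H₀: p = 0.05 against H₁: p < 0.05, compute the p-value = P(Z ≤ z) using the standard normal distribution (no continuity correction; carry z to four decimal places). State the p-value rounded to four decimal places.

p-value = 0.1194

The sample proportion is 80/1819 = 0.04398.
SE₀ = √(0.05·0.95/1819) = 0.005110.
z = (p̂ − p₀)/SE = (80/1819 − 0.05)/0.005110 ≈ -1.1780.
p-value = P(Z ≤ z) with z = -1.1780 → 0.1194.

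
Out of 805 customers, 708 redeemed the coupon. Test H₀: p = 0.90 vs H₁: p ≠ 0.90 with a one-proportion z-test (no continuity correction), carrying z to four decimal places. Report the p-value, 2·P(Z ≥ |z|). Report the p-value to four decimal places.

Sample proportion p̂ = 708/805 = 0.87950.
Null standard error: √(0.90·0.10/805) = √0.000111801 = 0.010574.
Test statistic (full precision, shown to 4 dp): z = (708/805 − 0.90)/SE₀ ≈ -1.9385.
From the standard normal, 2·P(Z ≥ |z|) = 0.0526.

p-value = 0.0526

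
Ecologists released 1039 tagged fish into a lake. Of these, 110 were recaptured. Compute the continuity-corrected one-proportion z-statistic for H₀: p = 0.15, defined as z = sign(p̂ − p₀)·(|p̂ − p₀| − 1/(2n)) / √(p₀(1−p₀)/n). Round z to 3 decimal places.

z = -3.940

p̂ = 110/1039 = 0.10587. p̂ − p₀ = -0.044129.
1/(2n) = 0.000481.
Corrected numerator: |-0.044129| − 0.000481 = 0.043648.
SE₀ = √(0.15·0.85/1039) = 0.011078.
z = (−)0.043648/0.011078 = -3.940.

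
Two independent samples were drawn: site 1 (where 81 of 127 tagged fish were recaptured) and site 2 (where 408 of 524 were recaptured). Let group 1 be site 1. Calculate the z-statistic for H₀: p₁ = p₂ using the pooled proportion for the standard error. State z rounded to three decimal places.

p̂₁ = 81/127 = 0.63780, p̂₂ = 408/524 = 0.77863.
Pooled p̂ = (81+408)/(127+524) = 489/651 = 0.75115.
SE = √[p̂(1−p̂)(1/n₁+1/n₂)] = √[0.75115·0.24885·(1/127+1/524)] ≈ 0.042762.
z = -0.14083/0.042762 = -3.293.

z = -3.293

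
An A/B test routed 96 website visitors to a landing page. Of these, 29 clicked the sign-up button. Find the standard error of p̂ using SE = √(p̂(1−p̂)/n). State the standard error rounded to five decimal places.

SE = 0.04686

The sample proportion is 29/96 = 0.30208.
p̂(1−p̂) = 0.210828.
Dividing by n and taking the root: √0.002196125 = 0.04686.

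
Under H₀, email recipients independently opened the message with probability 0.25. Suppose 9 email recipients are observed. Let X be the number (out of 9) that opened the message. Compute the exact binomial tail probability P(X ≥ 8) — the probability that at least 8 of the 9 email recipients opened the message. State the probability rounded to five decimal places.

X ~ Binomial(n=9, p=0.25).
P(X ≥ 8) = C(9,8)·0.25^8·0.75^1 + C(9,9)·0.25^9·0.75^0.
= 0.000103 + 0.000004 = 0.00011.

P = 0.00011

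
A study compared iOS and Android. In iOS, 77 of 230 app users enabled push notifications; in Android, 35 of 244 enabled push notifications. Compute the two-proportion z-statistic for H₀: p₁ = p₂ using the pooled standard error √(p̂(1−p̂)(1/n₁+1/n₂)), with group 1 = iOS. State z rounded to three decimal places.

z = 4.901

Sample proportions: p̂₁ = 77/230 = 0.33478 and p̂₂ = 35/244 = 0.14344.
Pooled p̂ = (77+35)/(230+244) = 112/474 = 0.23629.
SE = √[p̂(1−p̂)(1/n₁+1/n₂)] = √[0.23629·0.76371·(1/230+1/244)] ≈ 0.039040.
z = (p̂₁ − p̂₂)/SE = (0.33478 − 0.14344)/0.039040 = 0.19134/0.039040 = 4.901.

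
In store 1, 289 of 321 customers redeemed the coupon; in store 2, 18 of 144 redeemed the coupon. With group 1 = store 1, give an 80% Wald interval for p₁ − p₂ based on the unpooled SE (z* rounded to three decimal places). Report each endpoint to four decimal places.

p̂₁ = 0.90031, p̂₂ = 0.12500, so the observed difference is 0.77531.
SE = √(0.000279597 + 0.000759549) = √0.001039146 = 0.032236.
z* = 1.282 at the 80% level. Margin of error = 0.04133.
Interval: 0.77531 ± 0.04133 → (0.7340, 0.8166).

(0.7340, 0.8166)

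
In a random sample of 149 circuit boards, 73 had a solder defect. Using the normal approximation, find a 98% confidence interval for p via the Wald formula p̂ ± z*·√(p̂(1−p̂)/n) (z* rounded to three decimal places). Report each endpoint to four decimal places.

With x = 73 successes in n = 149, p̂ = 0.48993.
Standard error of p̂: √(0.249899/149) = √0.001677172 = 0.040953.
The 98% critical value is z* = 2.326.
Margin = 2.326·0.040953 = 0.09526.
So the interval runs from 0.3947 to 0.5852.

(0.3947, 0.5852)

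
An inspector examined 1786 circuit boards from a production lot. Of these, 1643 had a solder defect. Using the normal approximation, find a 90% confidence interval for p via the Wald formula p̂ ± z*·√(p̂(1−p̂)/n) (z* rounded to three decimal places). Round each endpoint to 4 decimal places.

p̂ = 1643/1786 = 0.91993.
Standard error of p̂: √(0.073656/1786) = √0.000041241 = 0.006422.
The 90% critical value is z* = 1.645.
Margin of error: 1.645 × 0.006422 = 0.01056.
So the interval runs from 0.9094 to 0.9305.

(0.9094, 0.9305)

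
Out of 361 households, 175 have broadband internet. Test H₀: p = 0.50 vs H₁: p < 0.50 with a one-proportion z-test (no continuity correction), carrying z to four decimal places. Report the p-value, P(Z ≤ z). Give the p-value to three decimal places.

p-value = 0.281

With x = 175 successes in n = 361, p̂ = 0.48476.
SE₀ = √(0.50·0.50/361) = 0.026316.
z = (p̂ − p₀)/SE = (175/361 − 0.50)/0.026316 ≈ -0.5789.
From the standard normal, P(Z ≤ z) = 0.281.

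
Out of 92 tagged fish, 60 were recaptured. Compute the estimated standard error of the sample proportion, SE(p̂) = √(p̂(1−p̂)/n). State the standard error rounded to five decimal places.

SE = 0.04966

Sample proportion p̂ = 60/92 = 0.65217.
p̂(1−p̂) = 0.226844.
SE = √(0.226844/92) = 0.04966.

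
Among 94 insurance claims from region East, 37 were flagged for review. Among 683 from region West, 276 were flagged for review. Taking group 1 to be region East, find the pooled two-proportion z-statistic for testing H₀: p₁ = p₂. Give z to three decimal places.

p̂₁ = 37/94 = 0.39362, p̂₂ = 276/683 = 0.40410.
Pooling: p̂ = 313/777 = 0.40283.
SE = √[p̂(1−p̂)(1/n₁+1/n₂)] = √[0.40283·0.59717·(1/94+1/683)] ≈ 0.053957.
z = -0.01048/0.053957 = -0.194.

z = -0.194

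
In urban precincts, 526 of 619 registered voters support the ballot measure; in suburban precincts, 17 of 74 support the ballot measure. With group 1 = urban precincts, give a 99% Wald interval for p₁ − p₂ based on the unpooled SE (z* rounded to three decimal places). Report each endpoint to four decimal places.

(0.4887, 0.7513)

p̂₁ = 0.84976, p̂₂ = 0.22973, so the observed difference is 0.62003.
Unpooled SE = √(p̂₁(1−p̂₁)/n₁ + p̂₂(1−p̂₂)/n₂) = √(0.000206251 + 0.002391270) = 0.050966.
The 99% critical value is z* = 2.576. Margin = 2.576·0.050966 = 0.13129.
Interval: 0.62003 ± 0.13129 → (0.4887, 0.7513).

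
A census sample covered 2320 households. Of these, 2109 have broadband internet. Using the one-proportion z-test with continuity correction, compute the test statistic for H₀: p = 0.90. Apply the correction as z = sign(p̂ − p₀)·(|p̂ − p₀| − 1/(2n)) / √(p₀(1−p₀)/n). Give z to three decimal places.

z = 1.419

With x = 2109 successes in n = 2320, p̂ = 0.90905. p̂ − p₀ = 0.009052.
1/(2n) = 0.000216.
Corrected numerator: |0.009052| − 0.000216 = 0.008836.
Under H₀, SE = √(p₀(1−p₀)/n) = √(0.90·0.10/2320) = √0.000038793 = 0.006228.
z = (+)0.008836/0.006228 = 1.419.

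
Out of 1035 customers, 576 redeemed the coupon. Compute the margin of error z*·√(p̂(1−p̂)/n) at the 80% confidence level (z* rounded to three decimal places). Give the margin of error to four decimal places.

Sample proportion p̂ = 576/1035 = 0.55652.
SE(p̂) = √(0.55652·0.44348/1035) = 0.015442.
The 80% critical value is z* = 1.282.
ME = 1.282·0.015442 = 0.0198.

ME = 0.0198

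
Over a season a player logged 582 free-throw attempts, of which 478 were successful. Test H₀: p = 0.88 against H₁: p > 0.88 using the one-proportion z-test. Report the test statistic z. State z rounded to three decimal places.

Sample proportion p̂ = 478/582 = 0.82131.
Null standard error: √(0.88·0.12/582) = √0.000181443 = 0.013470.
z = (0.82131 − 0.88)/0.013470 = -0.05869/0.013470 = -4.357.

z = -4.357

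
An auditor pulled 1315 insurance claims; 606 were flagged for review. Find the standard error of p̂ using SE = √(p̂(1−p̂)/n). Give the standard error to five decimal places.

SE = 0.01375

Sample proportion p̂ = 606/1315 = 0.46084.
p̂(1−p̂) = 0.248466.
SE = √(0.248466/1315) = 0.01375.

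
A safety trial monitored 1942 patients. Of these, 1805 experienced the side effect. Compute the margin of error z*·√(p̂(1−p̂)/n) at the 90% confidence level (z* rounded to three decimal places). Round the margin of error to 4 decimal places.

ME = 0.0096

p̂ = 1805/1942 = 0.92945.
Standard error of p̂: √(0.065569/1942) = √0.000033764 = 0.005811.
For 90% confidence, z* = 1.645.
ME = 1.645·0.005811 = 0.0096.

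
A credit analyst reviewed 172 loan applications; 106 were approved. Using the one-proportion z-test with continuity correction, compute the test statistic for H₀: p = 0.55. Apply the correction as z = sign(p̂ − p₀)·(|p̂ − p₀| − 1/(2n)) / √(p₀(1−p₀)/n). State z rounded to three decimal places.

z = 1.671

Sample proportion p̂ = 106/172 = 0.61628. p̂ − p₀ = 0.066279.
1/(2n) = 0.002907.
Corrected numerator: |0.066279| − 0.002907 = 0.063372.
Null standard error: √(0.55·0.45/172) = √0.001438953 = 0.037934.
z = +0.063372/0.037934 = 1.671.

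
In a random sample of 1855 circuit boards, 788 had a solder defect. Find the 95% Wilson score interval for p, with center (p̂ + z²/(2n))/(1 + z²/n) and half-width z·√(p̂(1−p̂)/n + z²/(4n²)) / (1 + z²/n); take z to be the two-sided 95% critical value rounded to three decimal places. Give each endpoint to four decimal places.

Here p̂ = 788/1855 = 0.42480 and z = 1.960 (z² = 3.841600).
Denominator 1 + z²/n = 1 + 3.841600/1855 = 1.002071.
Center = (0.42480 + 0.001035)/1.002071 = 0.42495.
Radicand: p̂(1−p̂)/n + z²/(4n²) = 0.000131722 + 0.000000279 = 0.000132001.
Half-width = z·√(radicand)/denom = 1.960·0.011489/1.002071 = 0.02247.
CI: 0.42495 ± 0.02247 = (0.4025, 0.4474).

(0.4025, 0.4474)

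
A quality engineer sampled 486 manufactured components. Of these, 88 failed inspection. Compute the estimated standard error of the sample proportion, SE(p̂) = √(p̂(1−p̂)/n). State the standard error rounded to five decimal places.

SE = 0.01747

p̂ = 88/486 = 0.18107.
p̂(1−p̂) = 0.148284.
SE = √(0.148284/486) = 0.01747.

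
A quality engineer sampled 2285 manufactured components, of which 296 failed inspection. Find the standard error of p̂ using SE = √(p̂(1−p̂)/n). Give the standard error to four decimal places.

SE = 0.0070

Sample proportion p̂ = 296/2285 = 0.12954.
p̂(1−p̂) = 0.12954·0.87046 = 0.112759.
SE = √(0.112759/2285) = √0.000049347 = 0.0070.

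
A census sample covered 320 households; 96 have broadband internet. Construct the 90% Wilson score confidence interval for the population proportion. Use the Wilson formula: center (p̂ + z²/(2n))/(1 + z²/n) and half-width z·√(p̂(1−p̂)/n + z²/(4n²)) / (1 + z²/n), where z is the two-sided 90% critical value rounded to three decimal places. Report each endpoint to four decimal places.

Here p̂ = 96/320 = 0.30000 and z = 1.645 (z² = 2.706025).
Denominator 1 + z²/n = 1 + 2.706025/320 = 1.008456.
Adjusted center: (0.30000 + z²/(2n))/1.008456 = 0.30168.
Radicand: p̂(1−p̂)/n + z²/(4n²) = 0.000656250 + 0.000006607 = 0.000662857.
Half-width = z·√(radicand)/denom = 1.645·0.025746/1.008456 = 0.04200.
So the interval runs from 0.2597 to 0.3437.

(0.2597, 0.3437)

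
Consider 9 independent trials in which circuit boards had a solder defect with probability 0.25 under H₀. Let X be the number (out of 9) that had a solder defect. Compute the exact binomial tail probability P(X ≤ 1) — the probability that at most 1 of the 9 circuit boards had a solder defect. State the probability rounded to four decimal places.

P = 0.3003

X ~ Binomial(n=9, p=0.25).
P(X ≤ 1) = C(9,0)·0.25^0·0.75^9 + C(9,1)·0.25^1·0.75^8.
= 0.075085 + 0.225254 = 0.3003.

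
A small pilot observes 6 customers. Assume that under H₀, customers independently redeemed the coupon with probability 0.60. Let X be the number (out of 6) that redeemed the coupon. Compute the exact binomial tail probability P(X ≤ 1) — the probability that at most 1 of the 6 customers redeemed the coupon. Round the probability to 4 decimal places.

X is binomial with n = 6 and p = 0.60.
P(X ≤ 1) = C(6,0)·0.60^0·0.40^6 + C(6,1)·0.60^1·0.40^5.
= 0.004096 + 0.036864 = 0.0410.

P = 0.0410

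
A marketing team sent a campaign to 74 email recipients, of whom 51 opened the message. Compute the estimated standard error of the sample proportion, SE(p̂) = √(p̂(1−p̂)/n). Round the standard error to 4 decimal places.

SE = 0.0538

Sample proportion p̂ = 51/74 = 0.68919.
p̂(1−p̂) = 0.214207.
SE = √(0.214207/74) = √0.002894689 = 0.0538.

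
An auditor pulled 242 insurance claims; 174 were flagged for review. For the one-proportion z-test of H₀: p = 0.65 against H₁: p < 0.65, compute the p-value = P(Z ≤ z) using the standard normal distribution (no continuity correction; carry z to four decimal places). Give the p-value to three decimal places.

The sample proportion is 174/242 = 0.71901.
Under H₀, SE = √(p₀(1−p₀)/n) = √(0.65·0.35/242) = √0.000940083 = 0.030661.
Test statistic (full precision, shown to 4 dp): z = (174/242 − 0.65)/SE₀ ≈ 2.2507.
p-value = P(Z ≤ z) with z = 2.2507 → 0.988.

p-value = 0.988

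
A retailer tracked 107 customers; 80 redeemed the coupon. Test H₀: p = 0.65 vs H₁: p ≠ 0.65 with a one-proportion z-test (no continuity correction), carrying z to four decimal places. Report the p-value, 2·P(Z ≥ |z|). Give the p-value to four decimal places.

p-value = 0.0342

p̂ = 80/107 = 0.74766.
Null standard error: √(0.65·0.35/107) = √0.002126168 = 0.046110.
Test statistic (full precision, shown to 4 dp): z = (80/107 − 0.65)/SE₀ ≈ 2.1180.
p-value = 2·P(Z ≥ |z|) with z = 2.1180 → 0.0342.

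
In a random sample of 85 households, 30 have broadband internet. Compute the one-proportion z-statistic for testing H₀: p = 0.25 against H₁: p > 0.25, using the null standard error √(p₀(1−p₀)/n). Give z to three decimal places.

z = 2.192

With x = 30 successes in n = 85, p̂ = 0.35294.
Null standard error: √(0.25·0.75/85) = √0.002205882 = 0.046967.
z = (0.35294 − 0.25)/0.046967 = 0.10294/0.046967 = 2.192.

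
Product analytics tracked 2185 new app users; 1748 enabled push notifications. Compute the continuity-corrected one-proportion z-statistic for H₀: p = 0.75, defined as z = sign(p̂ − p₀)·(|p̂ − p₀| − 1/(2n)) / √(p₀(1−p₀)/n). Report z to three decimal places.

Sample proportion p̂ = 1748/2185 = 0.80000. p̂ − p₀ = 0.050000.
1/(2n) = 0.000229.
Corrected numerator: |0.050000| − 0.000229 = 0.049771.
Under H₀, SE = √(p₀(1−p₀)/n) = √(0.75·0.25/2185) = √0.000085812 = 0.009263.
z = (+)0.049771/0.009263 = 5.373.

z = 5.373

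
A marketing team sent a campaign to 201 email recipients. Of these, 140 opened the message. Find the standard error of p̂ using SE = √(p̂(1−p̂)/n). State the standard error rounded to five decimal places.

SE = 0.03243

p̂ = 140/201 = 0.69652.
p̂(1−p̂) = 0.69652·0.30348 = 0.211380.
Dividing by n and taking the root: √0.001051642 = 0.03243.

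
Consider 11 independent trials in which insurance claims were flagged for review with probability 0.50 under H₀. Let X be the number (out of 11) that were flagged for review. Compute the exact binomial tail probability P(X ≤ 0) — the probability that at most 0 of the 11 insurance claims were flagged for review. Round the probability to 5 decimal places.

P = 0.00049

X ~ Binomial(n=11, p=0.50).
P(X ≤ 0) = C(11,0)·0.50^0·0.50^11.
= 0.000488 = 0.00049.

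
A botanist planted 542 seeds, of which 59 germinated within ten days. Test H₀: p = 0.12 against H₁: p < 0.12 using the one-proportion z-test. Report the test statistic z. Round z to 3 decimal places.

z = -0.798

The sample proportion is 59/542 = 0.10886.
SE₀ = √(0.12·0.88/542) = 0.013958.
z = (0.10886 − 0.12)/0.013958 = -0.01114/0.013958 = -0.798.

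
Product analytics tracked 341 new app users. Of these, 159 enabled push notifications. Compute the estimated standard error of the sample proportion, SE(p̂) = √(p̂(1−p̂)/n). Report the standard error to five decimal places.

SE = 0.02701

Sample proportion p̂ = 159/341 = 0.46628.
p̂(1−p̂) = 0.46628·0.53372 = 0.248863.
SE = √(0.248863/341) = √0.000729804 = 0.02701.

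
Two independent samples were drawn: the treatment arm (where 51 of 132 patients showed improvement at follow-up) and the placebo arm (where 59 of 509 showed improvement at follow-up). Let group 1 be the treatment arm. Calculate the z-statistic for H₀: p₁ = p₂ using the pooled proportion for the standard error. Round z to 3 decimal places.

p̂₁ = 51/132 = 0.38636, p̂₂ = 59/509 = 0.11591.
Pooling: p̂ = 110/641 = 0.17161.
SE = √[p̂(1−p̂)(1/n₁+1/n₂)] = √[0.17161·0.82839·(1/132+1/509)] ≈ 0.036827.
z = (p̂₁ − p̂₂)/SE = (0.38636 − 0.11591)/0.036827 = 0.27045/0.036827 = 7.344.

z = 7.344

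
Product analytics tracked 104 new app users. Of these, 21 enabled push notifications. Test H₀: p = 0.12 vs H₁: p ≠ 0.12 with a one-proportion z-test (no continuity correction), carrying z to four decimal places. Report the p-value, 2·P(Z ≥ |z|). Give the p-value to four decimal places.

Sample proportion p̂ = 21/104 = 0.20192.
Under H₀, SE = √(p₀(1−p₀)/n) = √(0.12·0.88/104) = √0.001015385 = 0.031865.
z = (p̂ − p₀)/SE = (21/104 − 0.12)/0.031865 ≈ 2.5709.
p-value = 2·P(Z ≥ |z|) with z = 2.5709 → 0.0101.

p-value = 0.0101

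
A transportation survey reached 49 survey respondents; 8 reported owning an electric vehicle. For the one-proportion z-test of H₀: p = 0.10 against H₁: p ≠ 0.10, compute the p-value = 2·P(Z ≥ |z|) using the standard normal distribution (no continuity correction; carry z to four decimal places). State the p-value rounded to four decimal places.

p-value = 0.1399

The sample proportion is 8/49 = 0.16327.
Null standard error: √(0.10·0.90/49) = √0.001836735 = 0.042857.
Test statistic (full precision, shown to 4 dp): z = (8/49 − 0.10)/SE₀ ≈ 1.4762.
From the standard normal, 2·P(Z ≥ |z|) = 0.1399.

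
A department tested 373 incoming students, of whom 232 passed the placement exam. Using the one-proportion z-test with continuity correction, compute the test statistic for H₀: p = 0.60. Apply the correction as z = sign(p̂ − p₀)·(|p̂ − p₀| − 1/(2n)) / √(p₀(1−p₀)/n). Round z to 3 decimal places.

z = 0.814

Sample proportion p̂ = 232/373 = 0.62198. p̂ − p₀ = 0.021984.
1/(2n) = 0.001340.
Corrected numerator: |0.021984| − 0.001340 = 0.020644.
Null standard error: √(0.60·0.40/373) = √0.000643432 = 0.025366.
z = (+)0.020644/0.025366 = 0.814.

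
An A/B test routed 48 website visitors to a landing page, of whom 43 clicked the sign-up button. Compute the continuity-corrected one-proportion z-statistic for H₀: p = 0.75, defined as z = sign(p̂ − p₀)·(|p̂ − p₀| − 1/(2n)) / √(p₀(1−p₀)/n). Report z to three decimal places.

z = 2.167

p̂ = 43/48 = 0.89583. p̂ − p₀ = 0.145833.
Continuity correction 1/(2n) = 1/96 = 0.010417.
Corrected numerator: |0.145833| − 0.010417 = 0.135416.
Null standard error: √(0.75·0.25/48) = √0.003906250 = 0.062500.
z = +0.135416/0.062500 = 2.167.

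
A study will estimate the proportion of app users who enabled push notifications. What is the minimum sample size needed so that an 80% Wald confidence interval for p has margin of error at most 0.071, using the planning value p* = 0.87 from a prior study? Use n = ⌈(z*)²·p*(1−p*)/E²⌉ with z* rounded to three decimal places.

z* = 1.282 at the 80% level.
p*(1−p*) = 0.1131.
(z*)²·p*(1−p*)/E² = 1.643524·0.1131/0.005041 = 36.874.
Rounding up, n = 37.

n = 37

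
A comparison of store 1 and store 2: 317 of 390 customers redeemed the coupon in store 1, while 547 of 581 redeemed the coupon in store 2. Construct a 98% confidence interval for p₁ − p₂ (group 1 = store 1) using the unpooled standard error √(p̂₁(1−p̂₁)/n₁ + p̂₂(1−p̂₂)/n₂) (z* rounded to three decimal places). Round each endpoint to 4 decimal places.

p̂₁ = 317/390 = 0.81282, p̂₂ = 547/581 = 0.94148; p̂₁ − p̂₂ = -0.12866.
Unpooled SE = √(p̂₁(1−p̂₁)/n₁ + p̂₂(1−p̂₂)/n₂) = √(0.000390111 + 0.000094828) = 0.022021.
For 98% confidence, z* = 2.326. Margin = 2.326·0.022021 = 0.05122.
CI: -0.12866 ± 0.05122 = (-0.1799, -0.0774).

(-0.1799, -0.0774)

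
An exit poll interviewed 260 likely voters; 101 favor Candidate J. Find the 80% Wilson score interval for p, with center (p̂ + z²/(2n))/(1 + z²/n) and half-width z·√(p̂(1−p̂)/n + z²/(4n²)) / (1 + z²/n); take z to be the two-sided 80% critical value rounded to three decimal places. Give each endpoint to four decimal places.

Here p̂ = 101/260 = 0.38846 and z = 1.282 (z² = 1.643524).
1 + z²/n = 1.006321.
Center = (0.38846 + 0.003161)/1.006321 = 0.38916.
Radicand: p̂(1−p̂)/n + z²/(4n²) = 0.000913689 + 0.000006078 = 0.000919767.
Half-width = z·√(radicand)/denom = 1.282·0.030328/1.006321 = 0.03864.
Interval: 0.38916 ± 0.03864 → (0.3505, 0.4278).

(0.3505, 0.4278)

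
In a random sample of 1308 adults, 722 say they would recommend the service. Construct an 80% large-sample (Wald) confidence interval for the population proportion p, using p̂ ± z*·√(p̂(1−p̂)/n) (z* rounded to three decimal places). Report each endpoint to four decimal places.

(0.5344, 0.5696)

p̂ = 722/1308 = 0.55199.
SE(p̂) = √(0.55199·0.44801/1308) = 0.013750.
For 80% confidence, z* = 1.282.
Margin of error: 1.282 × 0.013750 = 0.01763.
CI: 0.55199 ± 0.01763 = (0.5344, 0.5696).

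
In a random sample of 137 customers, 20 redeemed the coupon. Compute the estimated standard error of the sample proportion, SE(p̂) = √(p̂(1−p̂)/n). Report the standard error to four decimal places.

SE = 0.0302

The sample proportion is 20/137 = 0.14599.
p̂(1−p̂) = 0.124677.
SE = √(0.124677/137) = √0.000910051 = 0.0302.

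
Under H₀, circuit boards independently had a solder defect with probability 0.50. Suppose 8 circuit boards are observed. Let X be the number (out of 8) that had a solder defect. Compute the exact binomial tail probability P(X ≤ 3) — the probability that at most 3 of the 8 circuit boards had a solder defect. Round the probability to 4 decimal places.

P = 0.3633

X ~ Binomial(n=8, p=0.50).
P(X ≤ 3) = C(8,0)·0.50^0·0.50^8 + C(8,1)·0.50^1·0.50^7 + C(8,2)·0.50^2·0.50^6 + C(8,3)·0.50^3·0.50^5.
= 0.003906 + 0.031250 + 0.109375 + 0.218750 = 0.3633.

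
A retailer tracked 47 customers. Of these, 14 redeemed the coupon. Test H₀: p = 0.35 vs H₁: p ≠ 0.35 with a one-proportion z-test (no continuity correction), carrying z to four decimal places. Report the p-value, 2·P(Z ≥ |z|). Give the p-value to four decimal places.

Sample proportion p̂ = 14/47 = 0.29787.
Null standard error: √(0.35·0.65/47) = √0.004840426 = 0.069573.
z = (p̂ − p₀)/SE = (14/47 − 0.35)/0.069573 ≈ -0.7492.
p-value = 2·P(Z ≥ |z|) with z = -0.7492 → 0.4537.

p-value = 0.4537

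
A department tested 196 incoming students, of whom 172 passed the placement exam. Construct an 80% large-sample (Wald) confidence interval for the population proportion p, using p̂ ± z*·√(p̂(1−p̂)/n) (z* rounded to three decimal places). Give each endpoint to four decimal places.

(0.8475, 0.9076)

Sample proportion p̂ = 172/196 = 0.87755.
Standard error of p̂: √(0.107455/196) = √0.000548241 = 0.023415.
For 80% confidence, z* = 1.282.
Margin = 1.282·0.023415 = 0.03002.
Interval: 0.87755 ± 0.03002 → (0.8475, 0.9076).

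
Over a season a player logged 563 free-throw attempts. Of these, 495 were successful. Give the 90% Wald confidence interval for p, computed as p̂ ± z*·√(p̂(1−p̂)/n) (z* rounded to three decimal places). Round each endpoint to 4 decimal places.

The sample proportion is 495/563 = 0.87922.
Standard error of p̂: √(0.106193/563) = √0.000188621 = 0.013734.
z* = 1.645 at the 90% level.
Margin of error: 1.645 × 0.013734 = 0.02259.
CI: 0.87922 ± 0.02259 = (0.8566, 0.9018).

(0.8566, 0.9018)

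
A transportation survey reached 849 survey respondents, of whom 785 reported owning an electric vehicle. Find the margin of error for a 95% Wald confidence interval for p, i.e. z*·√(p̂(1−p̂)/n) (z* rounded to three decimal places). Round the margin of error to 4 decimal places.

ME = 0.0178

p̂ = 785/849 = 0.92462.
SE = √(p̂(1−p̂)/n) = √(0.069700/849) = 0.009061.
z* = 1.960 at the 95% level.
So ME = 0.0178.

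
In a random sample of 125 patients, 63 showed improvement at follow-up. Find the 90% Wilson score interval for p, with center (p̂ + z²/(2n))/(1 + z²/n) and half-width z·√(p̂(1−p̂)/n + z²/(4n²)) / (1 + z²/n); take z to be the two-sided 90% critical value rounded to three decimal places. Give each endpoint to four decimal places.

Here p̂ = 63/125 = 0.50400 and z = 1.645 (z² = 2.706025).
1 + z²/n = 1.021648.
Adjusted center: (0.50400 + z²/(2n))/1.021648 = 0.50392.
Radicand: p̂(1−p̂)/n + z²/(4n²) = 0.001999872 + 0.000043296 = 0.002043168.
Half-width = z·√(radicand)/denom = 1.645·0.045201/1.021648 = 0.07278.
Interval: 0.50392 ± 0.07278 → (0.4311, 0.5767).

(0.4311, 0.5767)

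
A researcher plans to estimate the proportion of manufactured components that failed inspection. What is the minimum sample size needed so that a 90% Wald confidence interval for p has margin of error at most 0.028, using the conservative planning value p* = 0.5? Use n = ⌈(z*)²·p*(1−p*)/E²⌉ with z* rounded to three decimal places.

n = 863

For 90% confidence, z* = 1.645.
p*(1−p*) = 0.2500.
(z*)²·p*(1−p*)/E² = 2.706025·0.2500/0.000784 = 862.891.
Rounding up, n = 863.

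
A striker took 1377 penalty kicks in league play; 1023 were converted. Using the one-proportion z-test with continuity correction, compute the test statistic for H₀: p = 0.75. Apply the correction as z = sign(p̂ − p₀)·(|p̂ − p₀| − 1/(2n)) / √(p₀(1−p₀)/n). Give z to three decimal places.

Sample proportion p̂ = 1023/1377 = 0.74292. p̂ − p₀ = -0.007081.
Continuity correction 1/(2n) = 1/2754 = 0.000363.
Corrected numerator: |-0.007081| − 0.000363 = 0.006718.
SE₀ = √(0.75·0.25/1377) = 0.011669.
z = (−)0.006718/0.011669 = -0.576.

z = -0.576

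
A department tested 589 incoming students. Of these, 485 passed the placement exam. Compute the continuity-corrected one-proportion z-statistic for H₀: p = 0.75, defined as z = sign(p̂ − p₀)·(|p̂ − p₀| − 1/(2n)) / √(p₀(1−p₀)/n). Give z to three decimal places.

Sample proportion p̂ = 485/589 = 0.82343. p̂ − p₀ = 0.073430.
Continuity correction 1/(2n) = 1/1178 = 0.000849.
Corrected numerator: |0.073430| − 0.000849 = 0.072581.
Null standard error: √(0.75·0.25/589) = √0.000318336 = 0.017842.
z = +0.072581/0.017842 = 4.068.

z = 4.068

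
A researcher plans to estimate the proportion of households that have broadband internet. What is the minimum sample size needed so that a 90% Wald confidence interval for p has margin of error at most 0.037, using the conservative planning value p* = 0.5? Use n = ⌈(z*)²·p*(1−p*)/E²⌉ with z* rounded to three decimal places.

For 90% confidence, z* = 1.645.
p*(1−p*) = 0.50·0.50 = 0.2500.
Required n before rounding: 2.706025 × 0.2500 / 0.037² = 494.161.
Rounding up, n = 495.

n = 495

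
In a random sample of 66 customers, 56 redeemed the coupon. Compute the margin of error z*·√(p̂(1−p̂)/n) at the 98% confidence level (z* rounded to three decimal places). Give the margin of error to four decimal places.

With x = 56 successes in n = 66, p̂ = 0.84848.
SE = √(p̂(1−p̂)/n) = √(0.128558/66) = 0.044134.
For 98% confidence, z* = 2.326.
Margin of error = z*·SE = 2.326 × 0.044134 = 0.1027.

ME = 0.1027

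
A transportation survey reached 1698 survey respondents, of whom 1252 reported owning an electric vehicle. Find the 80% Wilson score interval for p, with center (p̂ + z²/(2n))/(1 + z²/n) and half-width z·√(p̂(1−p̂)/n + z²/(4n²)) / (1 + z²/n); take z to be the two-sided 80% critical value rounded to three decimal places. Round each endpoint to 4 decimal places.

Here p̂ = 1252/1698 = 0.73734 and z = 1.282 (z² = 1.643524).
Denominator 1 + z²/n = 1 + 1.643524/1698 = 1.000968.
Center = (0.73734 + 0.000484)/1.000968 = 0.73711.
Radicand: p̂(1−p̂)/n + z²/(4n²) = 0.000114058 + 0.000000143 = 0.000114201.
Half-width = 1.282·√0.000114201/1.000968 = 0.01369.
So the interval runs from 0.7234 to 0.7508.

(0.7234, 0.7508)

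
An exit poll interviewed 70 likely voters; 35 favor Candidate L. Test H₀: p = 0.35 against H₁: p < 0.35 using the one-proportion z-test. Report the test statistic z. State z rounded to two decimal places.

z = 2.63

With x = 35 successes in n = 70, p̂ = 0.50000.
SE₀ = √(0.35·0.65/70) = 0.057009.
z = (p̂ − p₀)/SE = (0.50000 − 0.35)/0.057009 = 2.63.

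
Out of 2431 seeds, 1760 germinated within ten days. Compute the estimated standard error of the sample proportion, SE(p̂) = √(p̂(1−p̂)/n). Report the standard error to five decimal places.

SE = 0.00907

With x = 1760 successes in n = 2431, p̂ = 0.72398.
p̂(1−p̂) = 0.199833.
Dividing by n and taking the root: √0.000082202 = 0.00907.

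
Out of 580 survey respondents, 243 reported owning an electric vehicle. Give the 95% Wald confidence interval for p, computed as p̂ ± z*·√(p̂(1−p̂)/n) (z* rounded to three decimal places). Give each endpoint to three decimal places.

p̂ = 243/580 = 0.41897.
SE = √(p̂(1−p̂)/n) = √(0.243433/580) = 0.020487.
For 95% confidence, z* = 1.960.
Margin = 1.960·0.020487 = 0.04015.
Interval: 0.41897 ± 0.04015 → (0.379, 0.459).

(0.379, 0.459)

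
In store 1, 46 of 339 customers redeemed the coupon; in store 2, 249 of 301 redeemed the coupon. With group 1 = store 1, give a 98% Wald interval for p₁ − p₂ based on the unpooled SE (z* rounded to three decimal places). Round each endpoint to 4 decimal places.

(-0.7582, -0.6249)

p̂₁ = 0.13569, p̂₂ = 0.82724, so the observed difference is -0.69155.
Unpooled SE = √(p̂₁(1−p̂₁)/n₁ + p̂₂(1−p̂₂)/n₂) = √(0.000345960 + 0.000474792) = 0.028649.
z* = 2.326 at the 98% level. Margin of error = 0.06664.
So the interval runs from -0.7582 to -0.6249.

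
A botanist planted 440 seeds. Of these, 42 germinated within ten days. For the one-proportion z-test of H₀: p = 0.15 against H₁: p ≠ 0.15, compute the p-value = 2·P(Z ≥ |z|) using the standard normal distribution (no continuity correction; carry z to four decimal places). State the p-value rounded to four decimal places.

The sample proportion is 42/440 = 0.09545.
Null standard error: √(0.15·0.85/440) = √0.000289773 = 0.017023.
z = (p̂ − p₀)/SE = (42/440 − 0.15)/0.017023 ≈ -3.2043.
p-value = 2·P(Z ≥ |z|) with z = -3.2043 → 0.0014.

p-value = 0.0014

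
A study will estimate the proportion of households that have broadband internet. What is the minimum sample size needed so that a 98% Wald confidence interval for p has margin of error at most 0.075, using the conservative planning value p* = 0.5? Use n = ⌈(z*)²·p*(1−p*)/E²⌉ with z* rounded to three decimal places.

n = 241

The 98% critical value is z* = 2.326.
p*(1−p*) = 0.2500.
Required n before rounding: 5.410276 × 0.2500 / 0.075² = 240.457.
⌈240.457⌉ = 241.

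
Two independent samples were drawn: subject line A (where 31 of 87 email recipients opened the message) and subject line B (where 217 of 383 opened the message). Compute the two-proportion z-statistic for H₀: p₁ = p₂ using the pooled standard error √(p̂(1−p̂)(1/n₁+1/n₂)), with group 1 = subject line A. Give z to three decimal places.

p̂₁ = 31/87 = 0.35632, p̂₂ = 217/383 = 0.56658.
Pooling: p̂ = 248/470 = 0.52766.
Pooled SE = √[0.2492349·0.01410522] ≈ 0.059292.
z = -0.21026/0.059292 = -3.546.

z = -3.546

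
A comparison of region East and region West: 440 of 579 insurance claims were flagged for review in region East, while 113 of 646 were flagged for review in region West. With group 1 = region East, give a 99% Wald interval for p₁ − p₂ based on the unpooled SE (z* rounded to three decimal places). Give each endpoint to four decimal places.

p̂₁ = 0.75993, p̂₂ = 0.17492, so the observed difference is 0.58501.
SE = √(0.000315088 + 0.000223413) = √0.000538501 = 0.023206.
The 99% critical value is z* = 2.576. Margin = 2.576·0.023206 = 0.05978.
So the interval runs from 0.5252 to 0.6448.

(0.5252, 0.6448)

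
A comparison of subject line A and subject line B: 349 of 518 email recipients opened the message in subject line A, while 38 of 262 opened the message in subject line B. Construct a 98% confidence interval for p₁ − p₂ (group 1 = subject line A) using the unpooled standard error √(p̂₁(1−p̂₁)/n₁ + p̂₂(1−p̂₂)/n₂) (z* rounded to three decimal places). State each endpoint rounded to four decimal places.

(0.4590, 0.5984)

p̂₁ = 0.67375, p̂₂ = 0.14504, so the observed difference is 0.52871.
Unpooled SE = √(p̂₁(1−p̂₁)/n₁ + p̂₂(1−p̂₂)/n₂) = √(0.000424349 + 0.000473290) = 0.029961.
For 98% confidence, z* = 2.326. Margin of error = 0.06969.
So the interval runs from 0.4590 to 0.5984.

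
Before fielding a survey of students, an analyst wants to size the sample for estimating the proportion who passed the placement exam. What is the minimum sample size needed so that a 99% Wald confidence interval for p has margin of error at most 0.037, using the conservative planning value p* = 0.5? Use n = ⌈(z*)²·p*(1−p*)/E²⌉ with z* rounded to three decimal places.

n = 1212

z* = 2.576 at the 99% level.
p*(1−p*) = 0.50·0.50 = 0.2500.
(z*)²·p*(1−p*)/E² = 6.635776·0.2500/0.001369 = 1211.793.
Rounding up, n = 1212.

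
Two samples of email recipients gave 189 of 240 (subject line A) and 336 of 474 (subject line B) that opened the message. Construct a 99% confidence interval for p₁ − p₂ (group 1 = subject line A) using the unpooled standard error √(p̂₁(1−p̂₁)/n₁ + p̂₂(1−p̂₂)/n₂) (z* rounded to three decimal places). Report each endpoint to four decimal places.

p̂₁ = 0.78750, p̂₂ = 0.70886, so the observed difference is 0.07864.
SE = √(0.000697266 + 0.000435395) = √0.001132661 = 0.033655.
z* = 2.576 at the 99% level. Margin = 2.576·0.033655 = 0.08670.
Interval: 0.07864 ± 0.08670 → (-0.0081, 0.1653).

(-0.0081, 0.1653)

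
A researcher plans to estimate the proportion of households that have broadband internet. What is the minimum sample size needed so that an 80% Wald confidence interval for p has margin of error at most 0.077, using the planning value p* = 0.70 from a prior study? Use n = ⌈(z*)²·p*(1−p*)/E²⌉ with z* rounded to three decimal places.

z* = 1.282 at the 80% level.
p*(1−p*) = 0.70·0.30 = 0.2100.
Required n before rounding: 1.643524 × 0.2100 / 0.077² = 58.212.
⌈58.212⌉ = 59.

n = 59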